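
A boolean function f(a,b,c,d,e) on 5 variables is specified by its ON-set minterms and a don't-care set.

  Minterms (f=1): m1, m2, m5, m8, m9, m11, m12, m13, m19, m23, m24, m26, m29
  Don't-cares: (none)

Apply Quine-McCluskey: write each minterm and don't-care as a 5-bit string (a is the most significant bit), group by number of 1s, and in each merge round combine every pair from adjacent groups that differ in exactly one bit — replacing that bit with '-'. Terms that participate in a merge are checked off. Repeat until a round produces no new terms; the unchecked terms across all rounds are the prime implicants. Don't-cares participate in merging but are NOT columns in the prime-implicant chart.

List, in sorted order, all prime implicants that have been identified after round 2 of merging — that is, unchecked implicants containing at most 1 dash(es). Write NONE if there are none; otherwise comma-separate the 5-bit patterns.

-1000, -1101, 00010, 010-1, 10-11, 110-0

Round 0: 00001✓ 00010 00101✓ 01000✓ 01001✓ 01011✓ 01100✓ 01101✓ 10011✓ 10111✓ 11000✓ 11010✓ 11101✓
Round 1: -1000 -1101 0-001✓ 0-101✓ 00-01✓ 01-00✓ 01-01✓ 010-1 0100-✓ 0110-✓ 10-11 110-0
Round 2: 0--01 01-0-
PIs = {-1000, -1101, 0--01, 00010, 01-0-, 010-1, 10-11, 110-0}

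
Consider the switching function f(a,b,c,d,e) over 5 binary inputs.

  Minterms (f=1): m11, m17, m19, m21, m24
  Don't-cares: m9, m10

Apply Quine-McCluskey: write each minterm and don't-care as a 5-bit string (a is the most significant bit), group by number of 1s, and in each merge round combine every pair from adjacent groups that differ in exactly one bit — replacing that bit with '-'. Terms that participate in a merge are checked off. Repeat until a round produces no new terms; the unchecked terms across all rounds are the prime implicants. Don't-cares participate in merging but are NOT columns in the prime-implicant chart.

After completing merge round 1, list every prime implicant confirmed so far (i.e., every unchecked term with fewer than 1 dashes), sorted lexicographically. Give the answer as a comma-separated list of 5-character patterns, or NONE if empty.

11000

size-2^0 implicants → 01001(✓)  01010(✓)  01011(✓)  10001(✓)  10011(✓)  10101(✓)  11000
size-2^1 implicants → 010-1  0101-  10-01  100-1
Unchecked terms (primes): 010-1, 0101-, 10-01, 100-1, 11000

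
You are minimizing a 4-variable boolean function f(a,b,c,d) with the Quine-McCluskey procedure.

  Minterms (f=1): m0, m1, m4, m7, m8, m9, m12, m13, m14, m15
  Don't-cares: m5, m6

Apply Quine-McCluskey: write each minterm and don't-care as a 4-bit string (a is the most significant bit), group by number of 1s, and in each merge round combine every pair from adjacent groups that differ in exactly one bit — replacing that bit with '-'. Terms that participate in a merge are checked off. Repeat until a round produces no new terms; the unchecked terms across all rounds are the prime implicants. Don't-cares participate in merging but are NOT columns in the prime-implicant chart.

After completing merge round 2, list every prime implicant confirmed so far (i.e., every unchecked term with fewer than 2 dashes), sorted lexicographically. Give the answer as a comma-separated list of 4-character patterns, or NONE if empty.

NONE

Round 0: 0000✓ 0001✓ 0100✓ 0101✓ 0110✓ 0111✓ 1000✓ 1001✓ 1100✓ 1101✓ 1110✓ 1111✓
Round 1: -000✓ -001✓ -100✓ -101✓ -110✓ -111✓ 0-00✓ 0-01✓ 000-✓ 01-0✓ 01-1✓ 010-✓ 011-✓ 1-00✓ 1-01✓ 100-✓ 11-0✓ 11-1✓ 110-✓ 111-✓
Round 2: --00✓ --01✓ -00-✓ -1-0✓ -1-1✓ -10-✓ -11-✓ 0-0-✓ 01--✓ 1-0-✓ 11--✓
Round 3: --0- -1--
PIs = {--0-, -1--}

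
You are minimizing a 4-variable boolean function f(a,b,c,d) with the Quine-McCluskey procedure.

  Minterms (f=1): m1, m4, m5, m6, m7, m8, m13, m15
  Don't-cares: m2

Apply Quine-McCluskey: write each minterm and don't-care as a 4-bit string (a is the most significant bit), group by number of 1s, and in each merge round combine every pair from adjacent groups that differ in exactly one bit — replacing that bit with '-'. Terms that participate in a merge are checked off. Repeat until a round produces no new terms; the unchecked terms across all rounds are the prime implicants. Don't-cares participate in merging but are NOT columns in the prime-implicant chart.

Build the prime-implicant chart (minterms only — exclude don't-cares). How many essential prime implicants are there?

4

Round 0: 0001✓ 0010✓ 0100✓ 0101✓ 0110✓ 0111✓ 1000 1101✓ 1111✓
Round 1: -101✓ -111✓ 0-01 0-10 01-0✓ 01-1✓ 010-✓ 011-✓ 11-1✓
Round 2: -1-1 01--
PIs = {-1-1, 0-01, 0-10, 01--, 1000}
Coverage chart:
  m1: 0-01 ←essential
  m4: 01-- ←essential
  m5: -1-1,0-01,01--
  m6: 0-10,01--
  m7: -1-1,01--
  m8: 1000 ←essential
  m13: -1-1 ←essential
  m15: -1-1 ←essential
Essential: -1-1, 0-01, 01--, 1000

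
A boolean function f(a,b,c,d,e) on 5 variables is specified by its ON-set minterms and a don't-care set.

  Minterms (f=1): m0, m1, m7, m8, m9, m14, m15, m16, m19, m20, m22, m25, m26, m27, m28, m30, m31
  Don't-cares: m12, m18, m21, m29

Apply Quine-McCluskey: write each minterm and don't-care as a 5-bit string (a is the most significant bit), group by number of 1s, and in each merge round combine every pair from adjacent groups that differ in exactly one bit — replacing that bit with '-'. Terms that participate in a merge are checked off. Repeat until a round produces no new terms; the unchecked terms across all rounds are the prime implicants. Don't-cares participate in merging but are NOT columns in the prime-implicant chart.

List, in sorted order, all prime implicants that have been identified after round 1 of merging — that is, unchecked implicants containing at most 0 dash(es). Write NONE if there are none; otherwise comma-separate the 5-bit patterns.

[col 0] 00000*, 00001*, 00111*, 01000*, 01001*, 01100*, 01110*, 01111*, 10000*, 10010*, 10011*, 10100*, 10101*, 10110*, 11001*, 11010*, 11011*, 11100*, 11101*, 11110*, 11111*
[col 1] -0000, -1001, -1100*, -1110*, -1111*, 0-000*, 0-001*, 0-111, 0000-*, 01-00, 0100-*, 011-0*, 0111-*, 1-010*, 1-011*, 1-100*, 1-101*, 1-110*, 10-00*, 10-10*, 100-0*, 1001-*, 101-0*, 1010-*, 11-01*, 11-10*, 11-11*, 110-1*, 1101-*, 111-0*, 111-1*, 1110-*, 1111-*
[col 2] -11-0, -111-, 0-00-, 1--10, 1-01-, 1-1-0, 1-10-, 10--0, 11--1, 11-1-, 111--
Prime implicants: -0000, -1001, -11-0, -111-, 0-00-, 0-111, 01-00, 1--10, 1-01-, 1-1-0, 1-10-, 10--0, 11--1, 11-1-, 111--

NONE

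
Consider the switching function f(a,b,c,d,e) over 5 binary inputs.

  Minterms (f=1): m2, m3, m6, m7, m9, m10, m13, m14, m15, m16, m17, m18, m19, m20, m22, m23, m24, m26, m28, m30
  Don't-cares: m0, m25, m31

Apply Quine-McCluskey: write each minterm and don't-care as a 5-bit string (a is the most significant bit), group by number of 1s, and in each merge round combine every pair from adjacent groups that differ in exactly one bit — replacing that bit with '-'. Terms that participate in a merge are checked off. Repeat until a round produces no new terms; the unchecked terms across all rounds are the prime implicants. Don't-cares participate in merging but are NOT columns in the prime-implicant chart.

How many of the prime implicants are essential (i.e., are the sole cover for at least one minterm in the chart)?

size-2^0 implicants → 00000(✓)  00010(✓)  00011(✓)  00110(✓)  00111(✓)  01001(✓)  01010(✓)  01101(✓)  01110(✓)  01111(✓)  10000(✓)  10001(✓)  10010(✓)  10011(✓)  10100(✓)  10110(✓)  10111(✓)  11000(✓)  11001(✓)  11010(✓)  11100(✓)  11110(✓)  11111(✓)
size-2^1 implicants → -0000(✓)  -0010(✓)  -0011(✓)  -0110(✓)  -0111(✓)  -1001  -1010(✓)  -1110(✓)  -1111(✓)  0-010(✓)  0-110(✓)  0-111(✓)  00-10(✓)  00-11(✓)  000-0(✓)  0001-(✓)  0011-(✓)  01-01  01-10(✓)  011-1  0111-(✓)  1-000(✓)  1-001(✓)  1-010(✓)  1-100(✓)  1-110(✓)  1-111(✓)  10-00(✓)  10-10(✓)  10-11(✓)  100-0(✓)  100-1(✓)  1000-(✓)  1001-(✓)  101-0(✓)  1011-(✓)  11-00(✓)  11-10(✓)  110-0(✓)  1100-(✓)  111-0(✓)  1111-(✓)
size-2^2 implicants → --010(✓)  --110(✓)  --111(✓)  -0-10(✓)  -0-11(✓)  -00-0  -001-(✓)  -011-(✓)  -1-10(✓)  -111-(✓)  0--10(✓)  0-11-(✓)  00-1-(✓)  1--00(✓)  1--10(✓)  1-0-0(✓)  1-00-  1-1-0(✓)  1-11-(✓)  10--0(✓)  10-1-(✓)  100--  11--0(✓)
size-2^3 implicants → ---10  --11-  -0-1-  1---0
Unchecked terms (primes): ---10, --11-, -0-1-, -00-0, -1001, 01-01, 011-1, 1---0, 1-00-, 100--
Minterm coverage:
  m2 ⊆ ---10,-0-1-,-00-0
  m3 ⊆ -0-1- [E]
  m6 ⊆ ---10,--11-,-0-1-
  m7 ⊆ --11-,-0-1-
  m9 ⊆ -1001,01-01
  m10 ⊆ ---10 [E]
  m13 ⊆ 01-01,011-1
  m14 ⊆ ---10,--11-
  m15 ⊆ --11-,011-1
  m16 ⊆ -00-0,1---0,1-00-,100--
  m17 ⊆ 1-00-,100--
  m18 ⊆ ---10,-0-1-,-00-0,1---0,100--
  m19 ⊆ -0-1-,100--
  m20 ⊆ 1---0 [E]
  m22 ⊆ ---10,--11-,-0-1-,1---0
  m23 ⊆ --11-,-0-1-
  m24 ⊆ 1---0,1-00-
  m26 ⊆ ---10,1---0
  m28 ⊆ 1---0 [E]
  m30 ⊆ ---10,--11-,1---0
E = {---10, -0-1-, 1---0}

3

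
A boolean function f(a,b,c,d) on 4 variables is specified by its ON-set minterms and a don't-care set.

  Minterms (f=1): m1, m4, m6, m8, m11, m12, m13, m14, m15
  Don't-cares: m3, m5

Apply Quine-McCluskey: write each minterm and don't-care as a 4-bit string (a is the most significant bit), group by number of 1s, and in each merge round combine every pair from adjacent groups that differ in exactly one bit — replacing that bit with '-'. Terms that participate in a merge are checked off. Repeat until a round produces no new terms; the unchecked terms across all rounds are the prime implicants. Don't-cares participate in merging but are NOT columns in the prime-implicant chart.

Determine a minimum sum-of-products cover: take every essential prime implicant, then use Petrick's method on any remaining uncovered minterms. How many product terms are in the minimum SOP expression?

5

size-2^0 implicants → 0001(✓)  0011(✓)  0100(✓)  0101(✓)  0110(✓)  1000(✓)  1011(✓)  1100(✓)  1101(✓)  1110(✓)  1111(✓)
size-2^1 implicants → -011  -100(✓)  -101(✓)  -110(✓)  0-01  00-1  01-0(✓)  010-(✓)  1-00  1-11  11-0(✓)  11-1(✓)  110-(✓)  111-(✓)
size-2^2 implicants → -1-0  -10-  11--
Unchecked terms (primes): -011, -1-0, -10-, 0-01, 00-1, 1-00, 1-11, 11--
Minterm coverage:
  m1 ⊆ 0-01,00-1
  m4 ⊆ -1-0,-10-
  m6 ⊆ -1-0 [E]
  m8 ⊆ 1-00 [E]
  m11 ⊆ -011,1-11
  m12 ⊆ -1-0,-10-,1-00,11--
  m13 ⊆ -10-,11--
  m14 ⊆ -1-0,11--
  m15 ⊆ 1-11,11--
E = {-1-0, 1-00}
Petrick residual → -011, 0-01, 11--
Cover = b'cd + bd' + a'c'd + ac'd' + ab  |cover|=5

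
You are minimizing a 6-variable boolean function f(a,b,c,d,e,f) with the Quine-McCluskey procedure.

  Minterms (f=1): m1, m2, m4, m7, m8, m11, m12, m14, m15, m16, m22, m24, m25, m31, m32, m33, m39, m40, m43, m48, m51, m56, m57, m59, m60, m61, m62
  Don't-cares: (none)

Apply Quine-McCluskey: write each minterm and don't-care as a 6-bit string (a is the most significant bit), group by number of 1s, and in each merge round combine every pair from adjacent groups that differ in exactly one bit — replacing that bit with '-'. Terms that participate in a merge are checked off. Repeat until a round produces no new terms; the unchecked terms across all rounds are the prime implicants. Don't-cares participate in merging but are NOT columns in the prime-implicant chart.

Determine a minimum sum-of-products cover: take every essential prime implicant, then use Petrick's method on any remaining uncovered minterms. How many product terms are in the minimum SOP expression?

15

[col 0] 000001*, 000010, 000100*, 000111*, 001000*, 001011*, 001100*, 001110*, 001111*, 010000*, 010110, 011000*, 011001*, 011111*, 100000*, 100001*, 100111*, 101000*, 101011*, 110000*, 110011*, 111000*, 111001*, 111011*, 111100*, 111101*, 111110*
[col 1] -00001, -00111, -01000*, -01011, -10000*, -11000*, -11001*, 0-1000*, 0-1111, 00-100, 00-111, 001-00, 001-11, 0011-0, 00111-, 01-000*, 01100-*, 1-0000*, 1-1000*, 1-1011, 10-000*, 10000-, 11-000*, 11-011, 111-00*, 111-01*, 1110-1, 11100-*, 1111-0, 11110-*
[col 2] --1000, -1-000, -1100-, 1--000, 111-0-
Prime implicants: --1000, -00001, -00111, -01011, -1-000, -1100-, 0-1111, 00-100, 00-111, 000010, 001-00, 001-11, 0011-0, 00111-, 010110, 1--000, 1-1011, 10000-, 11-011, 111-0-, 1110-1, 1111-0
PI chart (minterm → PIs covering it):
  1 | -00001  (sole → essential)
  2 | 000010  (sole → essential)
  4 | 00-100  (sole → essential)
  7 | -00111,00-111
  8 | --1000,001-00
  11 | -01011,001-11
  12 | 00-100,001-00,0011-0
  14 | 0011-0,00111-
  15 | 0-1111,00-111,001-11,00111-
  16 | -1-000  (sole → essential)
  22 | 010110  (sole → essential)
  24 | --1000,-1-000,-1100-
  25 | -1100-  (sole → essential)
  31 | 0-1111  (sole → essential)
  32 | 1--000,10000-
  33 | -00001,10000-
  39 | -00111  (sole → essential)
  40 | --1000,1--000
  43 | -01011,1-1011
  48 | -1-000,1--000
  51 | 11-011  (sole → essential)
  56 | --1000,-1-000,-1100-,1--000,111-0-
  57 | -1100-,111-0-,1110-1
  59 | 1-1011,11-011,1110-1
  60 | 111-0-,1111-0
  61 | 111-0-  (sole → essential)
  62 | 1111-0  (sole → essential)
Essential prime implicants: -00001, -00111, -1-000, -1100-, 0-1111, 00-100, 000010, 010110, 11-011, 111-0-, 1111-0
Petrick residual → --1000, -01011, 0011-0, 1--000
Minimum SOP uses 15 PIs: cd'e'f' + b'c'd'e'f + b'c'def + b'cd'ef + bd'e'f' + bcd'e' + a'cdef + a'b'de'f' + a'b'c'd'ef' + a'b'cdf' + a'bc'def' + ad'e'f' + abd'ef + abce' + abcdf'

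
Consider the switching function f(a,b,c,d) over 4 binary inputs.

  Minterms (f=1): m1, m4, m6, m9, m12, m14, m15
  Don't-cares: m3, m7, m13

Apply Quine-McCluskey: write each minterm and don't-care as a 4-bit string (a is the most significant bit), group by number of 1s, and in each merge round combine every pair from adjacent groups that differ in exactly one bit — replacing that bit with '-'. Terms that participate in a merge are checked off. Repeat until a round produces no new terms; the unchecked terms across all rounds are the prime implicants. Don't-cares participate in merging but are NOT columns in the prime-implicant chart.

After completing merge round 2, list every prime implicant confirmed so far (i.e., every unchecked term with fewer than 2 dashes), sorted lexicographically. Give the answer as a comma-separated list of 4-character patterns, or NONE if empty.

Round 0: 0001✓ 0011✓ 0100✓ 0110✓ 0111✓ 1001✓ 1100✓ 1101✓ 1110✓ 1111✓
Round 1: -001 -100✓ -110✓ -111✓ 0-11 00-1 01-0✓ 011-✓ 1-01 11-0✓ 11-1✓ 110-✓ 111-✓
Round 2: -1-0 -11- 11--
PIs = {-001, -1-0, -11-, 0-11, 00-1, 1-01, 11--}

-001, 0-11, 00-1, 1-01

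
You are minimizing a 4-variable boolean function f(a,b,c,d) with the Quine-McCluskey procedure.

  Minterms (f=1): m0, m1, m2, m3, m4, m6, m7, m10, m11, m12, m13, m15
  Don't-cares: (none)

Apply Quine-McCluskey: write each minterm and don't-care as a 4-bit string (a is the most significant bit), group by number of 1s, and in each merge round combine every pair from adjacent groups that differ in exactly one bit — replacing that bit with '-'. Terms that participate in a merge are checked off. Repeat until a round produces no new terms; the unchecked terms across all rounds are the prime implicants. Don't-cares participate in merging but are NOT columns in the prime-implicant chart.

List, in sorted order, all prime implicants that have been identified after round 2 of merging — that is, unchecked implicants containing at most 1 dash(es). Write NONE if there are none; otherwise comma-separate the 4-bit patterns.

-100, 11-1, 110-

[col 0] 0000*, 0001*, 0010*, 0011*, 0100*, 0110*, 0111*, 1010*, 1011*, 1100*, 1101*, 1111*
[col 1] -010*, -011*, -100, -111*, 0-00*, 0-10*, 0-11*, 00-0*, 00-1*, 000-*, 001-*, 01-0*, 011-*, 1-11*, 101-*, 11-1, 110-
[col 2] --11, -01-, 0--0, 0-1-, 00--
Prime implicants: --11, -01-, -100, 0--0, 0-1-, 00--, 11-1, 110-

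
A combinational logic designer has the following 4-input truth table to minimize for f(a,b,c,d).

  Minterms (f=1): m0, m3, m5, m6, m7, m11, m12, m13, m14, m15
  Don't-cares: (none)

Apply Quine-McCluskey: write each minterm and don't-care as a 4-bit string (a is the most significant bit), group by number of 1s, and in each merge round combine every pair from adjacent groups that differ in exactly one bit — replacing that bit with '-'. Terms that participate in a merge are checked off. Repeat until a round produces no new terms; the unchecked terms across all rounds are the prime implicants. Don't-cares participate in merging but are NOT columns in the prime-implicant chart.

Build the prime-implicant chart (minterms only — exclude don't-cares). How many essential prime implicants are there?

size-2^0 implicants → 0000  0011(✓)  0101(✓)  0110(✓)  0111(✓)  1011(✓)  1100(✓)  1101(✓)  1110(✓)  1111(✓)
size-2^1 implicants → -011(✓)  -101(✓)  -110(✓)  -111(✓)  0-11(✓)  01-1(✓)  011-(✓)  1-11(✓)  11-0(✓)  11-1(✓)  110-(✓)  111-(✓)
size-2^2 implicants → --11  -1-1  -11-  11--
Unchecked terms (primes): --11, -1-1, -11-, 0000, 11--
Minterm coverage:
  m0 ⊆ 0000 [E]
  m3 ⊆ --11 [E]
  m5 ⊆ -1-1 [E]
  m6 ⊆ -11- [E]
  m7 ⊆ --11,-1-1,-11-
  m11 ⊆ --11 [E]
  m12 ⊆ 11-- [E]
  m13 ⊆ -1-1,11--
  m14 ⊆ -11-,11--
  m15 ⊆ --11,-1-1,-11-,11--
E = {--11, -1-1, -11-, 0000, 11--}

5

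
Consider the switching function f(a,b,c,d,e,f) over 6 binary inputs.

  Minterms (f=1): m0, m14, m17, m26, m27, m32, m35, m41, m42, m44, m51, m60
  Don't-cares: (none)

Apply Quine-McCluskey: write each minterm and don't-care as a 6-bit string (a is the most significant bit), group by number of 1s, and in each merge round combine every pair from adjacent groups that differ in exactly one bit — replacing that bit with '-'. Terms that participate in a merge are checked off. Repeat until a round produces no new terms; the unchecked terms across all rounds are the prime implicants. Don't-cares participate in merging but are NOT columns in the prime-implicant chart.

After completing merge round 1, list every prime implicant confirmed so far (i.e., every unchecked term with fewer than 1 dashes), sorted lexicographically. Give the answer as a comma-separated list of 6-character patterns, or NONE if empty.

[col 0] 000000*, 001110, 010001, 011010*, 011011*, 100000*, 100011*, 101001, 101010, 101100*, 110011*, 111100*
[col 1] -00000, 01101-, 1-0011, 1-1100
Prime implicants: -00000, 001110, 010001, 01101-, 1-0011, 1-1100, 101001, 101010

001110, 010001, 101001, 101010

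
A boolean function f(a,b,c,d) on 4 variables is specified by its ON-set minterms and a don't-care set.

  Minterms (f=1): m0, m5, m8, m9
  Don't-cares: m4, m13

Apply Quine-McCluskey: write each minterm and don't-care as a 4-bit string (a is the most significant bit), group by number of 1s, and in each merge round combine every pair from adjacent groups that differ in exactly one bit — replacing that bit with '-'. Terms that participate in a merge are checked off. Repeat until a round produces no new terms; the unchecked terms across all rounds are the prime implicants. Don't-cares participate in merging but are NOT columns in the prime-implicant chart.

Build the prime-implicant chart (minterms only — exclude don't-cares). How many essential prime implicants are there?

0

[col 0] 0000*, 0100*, 0101*, 1000*, 1001*, 1101*
[col 1] -000, -101, 0-00, 010-, 1-01, 100-
Prime implicants: -000, -101, 0-00, 010-, 1-01, 100-
PI chart (minterm → PIs covering it):
  0 | -000,0-00
  5 | -101,010-
  8 | -000,100-
  9 | 1-01,100-
(no essential prime implicants)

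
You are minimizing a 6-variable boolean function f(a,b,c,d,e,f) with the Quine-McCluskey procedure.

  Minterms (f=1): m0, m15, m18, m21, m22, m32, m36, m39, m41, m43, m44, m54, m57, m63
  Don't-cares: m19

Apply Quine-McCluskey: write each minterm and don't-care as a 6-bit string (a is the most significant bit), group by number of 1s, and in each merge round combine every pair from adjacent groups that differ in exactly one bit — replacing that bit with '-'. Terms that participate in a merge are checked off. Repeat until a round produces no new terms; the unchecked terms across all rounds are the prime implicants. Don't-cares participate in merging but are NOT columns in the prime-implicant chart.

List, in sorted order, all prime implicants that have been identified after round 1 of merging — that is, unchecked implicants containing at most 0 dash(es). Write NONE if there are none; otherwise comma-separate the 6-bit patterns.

001111, 010101, 100111, 111111

[col 0] 000000*, 001111, 010010*, 010011*, 010101, 010110*, 100000*, 100100*, 100111, 101001*, 101011*, 101100*, 110110*, 111001*, 111111
[col 1] -00000, -10110, 010-10, 01001-, 1-1001, 10-100, 100-00, 1010-1
Prime implicants: -00000, -10110, 001111, 010-10, 01001-, 010101, 1-1001, 10-100, 100-00, 100111, 1010-1, 111111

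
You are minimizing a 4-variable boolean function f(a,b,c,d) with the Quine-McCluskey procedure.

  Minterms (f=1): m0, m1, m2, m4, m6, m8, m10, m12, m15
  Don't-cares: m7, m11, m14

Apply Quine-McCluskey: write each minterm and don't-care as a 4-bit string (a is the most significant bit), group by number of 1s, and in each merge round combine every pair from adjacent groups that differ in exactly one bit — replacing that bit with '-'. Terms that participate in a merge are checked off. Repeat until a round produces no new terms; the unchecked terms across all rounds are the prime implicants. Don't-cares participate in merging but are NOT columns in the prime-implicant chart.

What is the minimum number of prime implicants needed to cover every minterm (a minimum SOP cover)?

Round 0: 0000✓ 0001✓ 0010✓ 0100✓ 0110✓ 0111✓ 1000✓ 1010✓ 1011✓ 1100✓ 1110✓ 1111✓
Round 1: -000✓ -010✓ -100✓ -110✓ -111✓ 0-00✓ 0-10✓ 00-0✓ 000- 01-0✓ 011-✓ 1-00✓ 1-10✓ 1-11✓ 10-0✓ 101-✓ 11-0✓ 111-✓
Round 2: --00✓ --10✓ -0-0✓ -1-0✓ -11- 0--0✓ 1--0✓ 1-1-
Round 3: ---0
PIs = {---0, -11-, 000-, 1-1-}
Coverage chart:
  m0: ---0,000-
  m1: 000- ←essential
  m2: ---0 ←essential
  m4: ---0 ←essential
  m6: ---0,-11-
  m8: ---0 ←essential
  m10: ---0,1-1-
  m12: ---0 ←essential
  m15: -11-,1-1-
Essential: ---0, 000-
Petrick residual → -11-
Min cover (3 terms): d' + bc + a'b'c'

3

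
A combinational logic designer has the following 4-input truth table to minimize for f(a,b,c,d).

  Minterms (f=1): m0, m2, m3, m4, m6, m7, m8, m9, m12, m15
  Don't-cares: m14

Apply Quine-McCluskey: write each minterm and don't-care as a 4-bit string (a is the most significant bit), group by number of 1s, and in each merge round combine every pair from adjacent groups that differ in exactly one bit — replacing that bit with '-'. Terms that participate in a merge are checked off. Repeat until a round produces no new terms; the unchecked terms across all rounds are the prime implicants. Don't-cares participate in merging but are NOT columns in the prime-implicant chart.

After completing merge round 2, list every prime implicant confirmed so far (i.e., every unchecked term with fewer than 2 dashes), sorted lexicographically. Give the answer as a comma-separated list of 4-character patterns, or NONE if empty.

size-2^0 implicants → 0000(✓)  0010(✓)  0011(✓)  0100(✓)  0110(✓)  0111(✓)  1000(✓)  1001(✓)  1100(✓)  1110(✓)  1111(✓)
size-2^1 implicants → -000(✓)  -100(✓)  -110(✓)  -111(✓)  0-00(✓)  0-10(✓)  0-11(✓)  00-0(✓)  001-(✓)  01-0(✓)  011-(✓)  1-00(✓)  100-  11-0(✓)  111-(✓)
size-2^2 implicants → --00  -1-0  -11-  0--0  0-1-
Unchecked terms (primes): --00, -1-0, -11-, 0--0, 0-1-, 100-

100-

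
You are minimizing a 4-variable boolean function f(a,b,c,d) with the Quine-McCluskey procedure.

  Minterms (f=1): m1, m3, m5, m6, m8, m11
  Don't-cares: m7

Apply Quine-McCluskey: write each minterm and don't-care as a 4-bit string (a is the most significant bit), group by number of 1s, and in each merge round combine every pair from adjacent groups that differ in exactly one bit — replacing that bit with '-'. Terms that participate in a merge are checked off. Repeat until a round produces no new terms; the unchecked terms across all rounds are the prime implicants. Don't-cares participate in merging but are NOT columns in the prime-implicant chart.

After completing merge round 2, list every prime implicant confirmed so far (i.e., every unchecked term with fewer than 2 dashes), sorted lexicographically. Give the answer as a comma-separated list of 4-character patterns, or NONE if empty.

size-2^0 implicants → 0001(✓)  0011(✓)  0101(✓)  0110(✓)  0111(✓)  1000  1011(✓)
size-2^1 implicants → -011  0-01(✓)  0-11(✓)  00-1(✓)  01-1(✓)  011-
size-2^2 implicants → 0--1
Unchecked terms (primes): -011, 0--1, 011-, 1000

-011, 011-, 1000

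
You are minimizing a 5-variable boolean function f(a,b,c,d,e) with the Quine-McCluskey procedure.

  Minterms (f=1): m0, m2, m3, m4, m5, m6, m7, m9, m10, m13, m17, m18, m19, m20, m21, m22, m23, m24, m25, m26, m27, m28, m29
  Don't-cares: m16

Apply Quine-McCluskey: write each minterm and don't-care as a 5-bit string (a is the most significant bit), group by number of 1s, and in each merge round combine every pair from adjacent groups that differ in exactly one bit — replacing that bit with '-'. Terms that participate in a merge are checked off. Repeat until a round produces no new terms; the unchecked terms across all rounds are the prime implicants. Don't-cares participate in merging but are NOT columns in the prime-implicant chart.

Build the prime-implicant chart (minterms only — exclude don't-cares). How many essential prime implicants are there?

6

[col 0] 00000*, 00010*, 00011*, 00100*, 00101*, 00110*, 00111*, 01001*, 01010*, 01101*, 10000*, 10001*, 10010*, 10011*, 10100*, 10101*, 10110*, 10111*, 11000*, 11001*, 11010*, 11011*, 11100*, 11101*
[col 1] -0000*, -0010*, -0011*, -0100*, -0101*, -0110*, -0111*, -1001*, -1010*, -1101*, 0-010*, 0-101*, 00-00*, 00-10*, 00-11*, 000-0*, 0001-*, 001-0*, 001-1*, 0010-*, 0011-*, 01-01*, 1-000*, 1-001*, 1-010*, 1-011*, 1-100*, 1-101*, 10-00*, 10-01*, 10-10*, 10-11*, 100-0*, 100-1*, 1000-*, 1001-*, 101-0*, 101-1*, 1010-*, 1011-*, 11-00*, 11-01*, 110-0*, 110-1*, 1100-*, 1101-*, 1110-*
[col 2] --010, --101, -0-00*, -0-10*, -0-11*, -00-0*, -001-*, -01-0*, -01-1*, -010-*, -011-*, -1-01, 00--0*, 00-1-*, 001--*, 1--00*, 1--01*, 1-0-0*, 1-0-1*, 1-00-*, 1-01-*, 1-10-*, 10--0*, 10--1*, 10-0-*, 10-1-*, 100--*, 101--*, 11-0-*, 110--*
[col 3] -0--0, -0-1-, -01--, 1--0-, 1-0--, 10---
Prime implicants: --010, --101, -0--0, -0-1-, -01--, -1-01, 1--0-, 1-0--, 10---
PI chart (minterm → PIs covering it):
  0 | -0--0  (sole → essential)
  2 | --010,-0--0,-0-1-
  3 | -0-1-  (sole → essential)
  4 | -0--0,-01--
  5 | --101,-01--
  6 | -0--0,-0-1-,-01--
  7 | -0-1-,-01--
  9 | -1-01  (sole → essential)
  10 | --010  (sole → essential)
  13 | --101,-1-01
  17 | 1--0-,1-0--,10---
  18 | --010,-0--0,-0-1-,1-0--,10---
  19 | -0-1-,1-0--,10---
  20 | -0--0,-01--,1--0-,10---
  21 | --101,-01--,1--0-,10---
  22 | -0--0,-0-1-,-01--,10---
  23 | -0-1-,-01--,10---
  24 | 1--0-,1-0--
  25 | -1-01,1--0-,1-0--
  26 | --010,1-0--
  27 | 1-0--  (sole → essential)
  28 | 1--0-  (sole → essential)
  29 | --101,-1-01,1--0-
Essential prime implicants: --010, -0--0, -0-1-, -1-01, 1--0-, 1-0--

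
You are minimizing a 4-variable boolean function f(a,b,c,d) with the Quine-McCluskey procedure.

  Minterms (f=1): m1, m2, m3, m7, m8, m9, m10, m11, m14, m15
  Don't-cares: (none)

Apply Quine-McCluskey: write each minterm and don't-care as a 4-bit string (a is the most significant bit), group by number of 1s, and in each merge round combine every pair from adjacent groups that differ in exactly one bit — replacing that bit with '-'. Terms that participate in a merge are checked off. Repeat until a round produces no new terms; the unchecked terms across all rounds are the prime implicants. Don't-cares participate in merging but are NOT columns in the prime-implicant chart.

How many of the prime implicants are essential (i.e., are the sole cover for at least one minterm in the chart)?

5

Round 0: 0001✓ 0010✓ 0011✓ 0111✓ 1000✓ 1001✓ 1010✓ 1011✓ 1110✓ 1111✓
Round 1: -001✓ -010✓ -011✓ -111✓ 0-11✓ 00-1✓ 001-✓ 1-10✓ 1-11✓ 10-0✓ 10-1✓ 100-✓ 101-✓ 111-✓
Round 2: --11 -0-1 -01- 1-1- 10--
PIs = {--11, -0-1, -01-, 1-1-, 10--}
Coverage chart:
  m1: -0-1 ←essential
  m2: -01- ←essential
  m3: --11,-0-1,-01-
  m7: --11 ←essential
  m8: 10-- ←essential
  m9: -0-1,10--
  m10: -01-,1-1-,10--
  m11: --11,-0-1,-01-,1-1-,10--
  m14: 1-1- ←essential
  m15: --11,1-1-
Essential: --11, -0-1, -01-, 1-1-, 10--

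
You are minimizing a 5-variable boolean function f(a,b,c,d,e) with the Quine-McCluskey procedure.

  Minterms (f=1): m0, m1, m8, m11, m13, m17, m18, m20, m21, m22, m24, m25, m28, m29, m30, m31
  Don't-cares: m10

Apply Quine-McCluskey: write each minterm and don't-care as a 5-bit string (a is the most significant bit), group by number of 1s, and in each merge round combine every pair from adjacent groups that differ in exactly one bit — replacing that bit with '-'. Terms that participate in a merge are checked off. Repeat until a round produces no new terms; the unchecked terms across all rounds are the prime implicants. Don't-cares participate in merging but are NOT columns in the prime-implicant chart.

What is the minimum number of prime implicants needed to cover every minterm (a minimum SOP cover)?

[col 0] 00000*, 00001*, 01000*, 01010*, 01011*, 01101*, 10001*, 10010*, 10100*, 10101*, 10110*, 11000*, 11001*, 11100*, 11101*, 11110*, 11111*
[col 1] -0001, -1000, -1101, 0-000, 0000-, 010-0, 0101-, 1-001*, 1-100*, 1-101*, 1-110*, 10-01*, 10-10, 101-0*, 1010-*, 11-00*, 11-01*, 1100-*, 111-0*, 111-1*, 1110-*, 1111-*
[col 2] 1--01, 1-1-0, 1-10-, 11-0-, 111--
Prime implicants: -0001, -1000, -1101, 0-000, 0000-, 010-0, 0101-, 1--01, 1-1-0, 1-10-, 10-10, 11-0-, 111--
PI chart (minterm → PIs covering it):
  0 | 0-000,0000-
  1 | -0001,0000-
  8 | -1000,0-000,010-0
  11 | 0101-  (sole → essential)
  13 | -1101  (sole → essential)
  17 | -0001,1--01
  18 | 10-10  (sole → essential)
  20 | 1-1-0,1-10-
  21 | 1--01,1-10-
  22 | 1-1-0,10-10
  24 | -1000,11-0-
  25 | 1--01,11-0-
  28 | 1-1-0,1-10-,11-0-,111--
  29 | -1101,1--01,1-10-,11-0-,111--
  30 | 1-1-0,111--
  31 | 111--  (sole → essential)
Essential prime implicants: -1101, 0101-, 10-10, 111--
Petrick residual → -0001, 0-000, 1-10-, 11-0-
Minimum SOP uses 8 PIs: b'c'd'e + bcd'e + a'c'd'e' + a'bc'd + acd' + ab'de' + abd' + abc

8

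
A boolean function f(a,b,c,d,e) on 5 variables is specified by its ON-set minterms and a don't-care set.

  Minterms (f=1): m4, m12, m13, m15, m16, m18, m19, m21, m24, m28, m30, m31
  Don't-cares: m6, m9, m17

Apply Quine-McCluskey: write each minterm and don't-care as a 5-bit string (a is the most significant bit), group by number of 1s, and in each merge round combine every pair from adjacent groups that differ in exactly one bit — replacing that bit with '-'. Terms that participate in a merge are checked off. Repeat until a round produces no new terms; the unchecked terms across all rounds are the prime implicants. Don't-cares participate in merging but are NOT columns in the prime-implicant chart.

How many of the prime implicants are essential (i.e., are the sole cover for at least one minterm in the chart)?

size-2^0 implicants → 00100(✓)  00110(✓)  01001(✓)  01100(✓)  01101(✓)  01111(✓)  10000(✓)  10001(✓)  10010(✓)  10011(✓)  10101(✓)  11000(✓)  11100(✓)  11110(✓)  11111(✓)
size-2^1 implicants → -1100  -1111  0-100  001-0  01-01  011-1  0110-  1-000  10-01  100-0(✓)  100-1(✓)  1000-(✓)  1001-(✓)  11-00  111-0  1111-
size-2^2 implicants → 100--
Unchecked terms (primes): -1100, -1111, 0-100, 001-0, 01-01, 011-1, 0110-, 1-000, 10-01, 100--, 11-00, 111-0, 1111-
Minterm coverage:
  m4 ⊆ 0-100,001-0
  m12 ⊆ -1100,0-100,0110-
  m13 ⊆ 01-01,011-1,0110-
  m15 ⊆ -1111,011-1
  m16 ⊆ 1-000,100--
  m18 ⊆ 100-- [E]
  m19 ⊆ 100-- [E]
  m21 ⊆ 10-01 [E]
  m24 ⊆ 1-000,11-00
  m28 ⊆ -1100,11-00,111-0
  m30 ⊆ 111-0,1111-
  m31 ⊆ -1111,1111-
E = {10-01, 100--}

2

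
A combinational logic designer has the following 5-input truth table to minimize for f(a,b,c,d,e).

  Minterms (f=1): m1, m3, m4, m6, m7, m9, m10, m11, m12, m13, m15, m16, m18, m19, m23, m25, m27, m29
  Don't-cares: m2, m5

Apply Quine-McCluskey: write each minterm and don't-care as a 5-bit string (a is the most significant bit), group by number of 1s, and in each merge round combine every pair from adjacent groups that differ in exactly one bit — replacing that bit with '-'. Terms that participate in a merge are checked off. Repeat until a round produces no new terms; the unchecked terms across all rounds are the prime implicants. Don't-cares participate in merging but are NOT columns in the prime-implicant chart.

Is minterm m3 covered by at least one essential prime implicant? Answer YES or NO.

YES

[col 0] 00001*, 00010*, 00011*, 00100*, 00101*, 00110*, 00111*, 01001*, 01010*, 01011*, 01100*, 01101*, 01111*, 10000*, 10010*, 10011*, 10111*, 11001*, 11011*, 11101*
[col 1] -0010*, -0011*, -0111*, -1001*, -1011*, -1101*, 0-001*, 0-010*, 0-011*, 0-100*, 0-101*, 0-111*, 00-01*, 00-10*, 00-11*, 000-1*, 0001-*, 001-0*, 001-1*, 0010-*, 0011-*, 01-01*, 01-11*, 010-1*, 0101-*, 011-1*, 0110-*, 1-011*, 10-11*, 100-0, 1001-*, 11-01*, 110-1*
[col 2] --011, -0-11, -001-, -1-01, -10-1, 0--01*, 0--11*, 0-0-1*, 0-01-, 0-1-1*, 0-10-, 00--1*, 00-1-, 001--, 01--1*
[col 3] 0---1
Prime implicants: --011, -0-11, -001-, -1-01, -10-1, 0---1, 0-01-, 0-10-, 00-1-, 001--, 100-0
PI chart (minterm → PIs covering it):
  1 | 0---1  (sole → essential)
  3 | --011,-0-11,-001-,0---1,0-01-,00-1-
  4 | 0-10-,001--
  6 | 00-1-,001--
  7 | -0-11,0---1,00-1-,001--
  9 | -1-01,-10-1,0---1
  10 | 0-01-  (sole → essential)
  11 | --011,-10-1,0---1,0-01-
  12 | 0-10-  (sole → essential)
  13 | -1-01,0---1,0-10-
  15 | 0---1  (sole → essential)
  16 | 100-0  (sole → essential)
  18 | -001-,100-0
  19 | --011,-0-11,-001-
  23 | -0-11  (sole → essential)
  25 | -1-01,-10-1
  27 | --011,-10-1
  29 | -1-01  (sole → essential)
Essential prime implicants: -0-11, -1-01, 0---1, 0-01-, 0-10-, 100-0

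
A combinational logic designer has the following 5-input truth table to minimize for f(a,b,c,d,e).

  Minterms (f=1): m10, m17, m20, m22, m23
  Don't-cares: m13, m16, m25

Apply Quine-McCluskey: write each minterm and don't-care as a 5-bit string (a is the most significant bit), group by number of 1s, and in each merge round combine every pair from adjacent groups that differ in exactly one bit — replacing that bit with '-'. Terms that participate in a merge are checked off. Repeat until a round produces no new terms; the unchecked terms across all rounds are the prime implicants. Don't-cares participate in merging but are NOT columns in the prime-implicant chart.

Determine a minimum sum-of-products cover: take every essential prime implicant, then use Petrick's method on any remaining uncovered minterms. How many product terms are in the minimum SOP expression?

4

[col 0] 01010, 01101, 10000*, 10001*, 10100*, 10110*, 10111*, 11001*
[col 1] 1-001, 10-00, 1000-, 101-0, 1011-
Prime implicants: 01010, 01101, 1-001, 10-00, 1000-, 101-0, 1011-
PI chart (minterm → PIs covering it):
  10 | 01010  (sole → essential)
  17 | 1-001,1000-
  20 | 10-00,101-0
  22 | 101-0,1011-
  23 | 1011-  (sole → essential)
Essential prime implicants: 01010, 1011-
Petrick residual → 1-001, 10-00
Minimum SOP uses 4 PIs: a'bc'de' + ac'd'e + ab'd'e' + ab'cd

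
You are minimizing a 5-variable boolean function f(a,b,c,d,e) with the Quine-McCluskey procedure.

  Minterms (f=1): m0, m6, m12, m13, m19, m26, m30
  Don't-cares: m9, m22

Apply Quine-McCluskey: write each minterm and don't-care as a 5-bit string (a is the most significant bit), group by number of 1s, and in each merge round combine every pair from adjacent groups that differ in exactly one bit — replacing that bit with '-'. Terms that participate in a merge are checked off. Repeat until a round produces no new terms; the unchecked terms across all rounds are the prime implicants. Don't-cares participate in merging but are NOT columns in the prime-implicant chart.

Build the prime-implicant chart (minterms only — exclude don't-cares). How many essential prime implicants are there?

[col 0] 00000, 00110*, 01001*, 01100*, 01101*, 10011, 10110*, 11010*, 11110*
[col 1] -0110, 01-01, 0110-, 1-110, 11-10
Prime implicants: -0110, 00000, 01-01, 0110-, 1-110, 10011, 11-10
PI chart (minterm → PIs covering it):
  0 | 00000  (sole → essential)
  6 | -0110  (sole → essential)
  12 | 0110-  (sole → essential)
  13 | 01-01,0110-
  19 | 10011  (sole → essential)
  26 | 11-10  (sole → essential)
  30 | 1-110,11-10
Essential prime implicants: -0110, 00000, 0110-, 10011, 11-10

5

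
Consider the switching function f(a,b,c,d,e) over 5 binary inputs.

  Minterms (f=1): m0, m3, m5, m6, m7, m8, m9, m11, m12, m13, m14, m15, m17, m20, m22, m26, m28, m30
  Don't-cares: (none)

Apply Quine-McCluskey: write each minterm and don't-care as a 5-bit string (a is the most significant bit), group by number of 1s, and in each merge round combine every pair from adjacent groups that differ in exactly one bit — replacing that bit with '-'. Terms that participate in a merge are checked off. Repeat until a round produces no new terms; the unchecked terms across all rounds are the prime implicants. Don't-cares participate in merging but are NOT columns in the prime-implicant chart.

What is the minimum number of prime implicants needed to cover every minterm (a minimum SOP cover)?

size-2^0 implicants → 00000(✓)  00011(✓)  00101(✓)  00110(✓)  00111(✓)  01000(✓)  01001(✓)  01011(✓)  01100(✓)  01101(✓)  01110(✓)  01111(✓)  10001  10100(✓)  10110(✓)  11010(✓)  11100(✓)  11110(✓)
size-2^1 implicants → -0110(✓)  -1100(✓)  -1110(✓)  0-000  0-011(✓)  0-101(✓)  0-110(✓)  0-111(✓)  00-11(✓)  001-1(✓)  0011-(✓)  01-00(✓)  01-01(✓)  01-11(✓)  010-1(✓)  0100-(✓)  011-0(✓)  011-1(✓)  0110-(✓)  0111-(✓)  1-100(✓)  1-110(✓)  101-0(✓)  11-10  111-0(✓)
size-2^2 implicants → --110  -11-0  0--11  0-1-1  0-11-  01--1  01-0-  011--  1-1-0
Unchecked terms (primes): --110, -11-0, 0--11, 0-000, 0-1-1, 0-11-, 01--1, 01-0-, 011--, 1-1-0, 10001, 11-10
Minterm coverage:
  m0 ⊆ 0-000 [E]
  m3 ⊆ 0--11 [E]
  m5 ⊆ 0-1-1 [E]
  m6 ⊆ --110,0-11-
  m7 ⊆ 0--11,0-1-1,0-11-
  m8 ⊆ 0-000,01-0-
  m9 ⊆ 01--1,01-0-
  m11 ⊆ 0--11,01--1
  m12 ⊆ -11-0,01-0-,011--
  m13 ⊆ 0-1-1,01--1,01-0-,011--
  m14 ⊆ --110,-11-0,0-11-,011--
  m15 ⊆ 0--11,0-1-1,0-11-,01--1,011--
  m17 ⊆ 10001 [E]
  m20 ⊆ 1-1-0 [E]
  m22 ⊆ --110,1-1-0
  m26 ⊆ 11-10 [E]
  m28 ⊆ -11-0,1-1-0
  m30 ⊆ --110,-11-0,1-1-0,11-10
E = {0--11, 0-000, 0-1-1, 1-1-0, 10001, 11-10}
Petrick residual → --110, 01-0-
Cover = cde' + a'de + a'c'd'e' + a'ce + a'bd' + ace' + ab'c'd'e + abde'  |cover|=8

8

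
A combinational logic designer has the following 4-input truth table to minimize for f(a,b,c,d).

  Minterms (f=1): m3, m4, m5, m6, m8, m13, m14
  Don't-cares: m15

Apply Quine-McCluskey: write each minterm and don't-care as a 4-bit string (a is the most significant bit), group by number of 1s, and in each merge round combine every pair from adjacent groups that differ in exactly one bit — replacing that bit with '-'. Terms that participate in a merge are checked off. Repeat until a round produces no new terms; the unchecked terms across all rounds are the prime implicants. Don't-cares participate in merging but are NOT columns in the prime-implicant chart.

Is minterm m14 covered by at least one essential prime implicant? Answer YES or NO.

NO

Round 0: 0011 0100✓ 0101✓ 0110✓ 1000 1101✓ 1110✓ 1111✓
Round 1: -101 -110 01-0 010- 11-1 111-
PIs = {-101, -110, 0011, 01-0, 010-, 1000, 11-1, 111-}
Coverage chart:
  m3: 0011 ←essential
  m4: 01-0,010-
  m5: -101,010-
  m6: -110,01-0
  m8: 1000 ←essential
  m13: -101,11-1
  m14: -110,111-
Essential: 0011, 1000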